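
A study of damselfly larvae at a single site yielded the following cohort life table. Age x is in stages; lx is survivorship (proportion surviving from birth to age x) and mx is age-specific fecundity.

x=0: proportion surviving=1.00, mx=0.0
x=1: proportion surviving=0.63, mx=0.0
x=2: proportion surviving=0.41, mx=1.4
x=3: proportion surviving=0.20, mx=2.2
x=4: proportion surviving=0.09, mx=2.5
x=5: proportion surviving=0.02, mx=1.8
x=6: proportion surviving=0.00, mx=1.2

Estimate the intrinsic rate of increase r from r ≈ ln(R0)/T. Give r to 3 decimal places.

R0 = Σ lx·mx = 0 + 0 + 0.574 + 0.44 + 0.225 + 0.036 + 0 = 1.275
Σ x·lx·mx = 3.548; T = 3.548/1.275 = 2.78275…
r ≈ ln(R0)/T = ln(1.275)/2.78275… = 0.0873… → 0.087

0.087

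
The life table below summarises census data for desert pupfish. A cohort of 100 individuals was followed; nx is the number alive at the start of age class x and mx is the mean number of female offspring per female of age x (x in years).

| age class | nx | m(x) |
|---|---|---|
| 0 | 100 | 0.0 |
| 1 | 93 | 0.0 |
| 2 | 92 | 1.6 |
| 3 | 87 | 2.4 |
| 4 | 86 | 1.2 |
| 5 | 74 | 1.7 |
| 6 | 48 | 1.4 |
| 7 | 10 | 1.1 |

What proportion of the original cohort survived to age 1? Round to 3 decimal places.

l_1 = n_1/n_0 = 93/100 = 0.93 → 0.930

0.930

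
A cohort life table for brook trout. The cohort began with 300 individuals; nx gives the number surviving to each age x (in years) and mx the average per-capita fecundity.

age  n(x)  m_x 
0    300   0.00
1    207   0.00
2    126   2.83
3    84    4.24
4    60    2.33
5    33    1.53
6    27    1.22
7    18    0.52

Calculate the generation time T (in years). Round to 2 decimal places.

lx = nx/n0 = nx/300: 1, 0.69, 0.42, 0.28, 0.2, 0.11, 0.09, 0.06
lx·mx: 0, 0, 1.1886, 1.1872, 0.466, 0.1683, 0.1098, 0.0312 → R0 = 3.1511
x·lx·mx: 0, 0, 2.3772, 3.5616, 1.864, 0.8415, 0.6588, 0.2184 → Σ = 9.5215
T = 9.5215 / 3.1511 = 3.021643… → 3.02

3.02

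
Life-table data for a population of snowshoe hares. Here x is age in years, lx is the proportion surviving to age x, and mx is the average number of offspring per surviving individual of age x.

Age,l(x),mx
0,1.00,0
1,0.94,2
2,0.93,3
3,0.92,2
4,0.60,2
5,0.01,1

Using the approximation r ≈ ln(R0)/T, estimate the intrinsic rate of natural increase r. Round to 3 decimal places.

R0 = Σ lx·mx = 0 + 1.88 + 2.79 + 1.84 + 1.2 + 0.01 = 7.72
Σ x·lx·mx = 17.83; T = 17.83/7.72 = 2.30959…
r ≈ ln(R0)/T = ln(7.72)/2.30959… = 0.88493… → 0.885

0.885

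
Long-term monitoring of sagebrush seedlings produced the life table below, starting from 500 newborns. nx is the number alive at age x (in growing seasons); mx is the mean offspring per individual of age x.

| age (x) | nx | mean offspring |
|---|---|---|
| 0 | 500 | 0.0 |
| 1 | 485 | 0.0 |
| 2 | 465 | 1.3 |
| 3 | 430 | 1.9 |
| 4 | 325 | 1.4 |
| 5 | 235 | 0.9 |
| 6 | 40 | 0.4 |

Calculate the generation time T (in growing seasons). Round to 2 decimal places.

3.15

lx = nx/n0 = nx/500: 1, 0.97, 0.93, 0.86, 0.65, 0.47, 0.08
lx·mx: 0, 0, 1.209, 1.634, 0.91, 0.423, 0.032 → R0 = 4.208
x·lx·mx: 0, 0, 2.418, 4.902, 3.64, 2.115, 0.192 → Σ = 13.267
T = 13.267 / 4.208 = 3.152804… → 3.15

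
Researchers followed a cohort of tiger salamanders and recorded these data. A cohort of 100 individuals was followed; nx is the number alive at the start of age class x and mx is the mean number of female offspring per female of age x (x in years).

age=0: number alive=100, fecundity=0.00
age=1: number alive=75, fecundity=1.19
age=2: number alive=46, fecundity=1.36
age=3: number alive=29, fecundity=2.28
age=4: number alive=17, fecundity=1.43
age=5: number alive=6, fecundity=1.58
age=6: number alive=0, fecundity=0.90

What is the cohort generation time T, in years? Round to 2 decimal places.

lx = nx/n0 = nx/100: 1, 0.75, 0.46, 0.29, 0.17, 0.06, 0
lx·mx: 0, 0.8925, 0.6256, 0.6612, 0.2431, 0.0948, 0 → R0 = 2.5172
x·lx·mx: 0, 0.8925, 1.2512, 1.9836, 0.9724, 0.474, 0 → Σ = 5.5737
T = 5.5737 / 2.5172 = 2.214246… → 2.21

2.21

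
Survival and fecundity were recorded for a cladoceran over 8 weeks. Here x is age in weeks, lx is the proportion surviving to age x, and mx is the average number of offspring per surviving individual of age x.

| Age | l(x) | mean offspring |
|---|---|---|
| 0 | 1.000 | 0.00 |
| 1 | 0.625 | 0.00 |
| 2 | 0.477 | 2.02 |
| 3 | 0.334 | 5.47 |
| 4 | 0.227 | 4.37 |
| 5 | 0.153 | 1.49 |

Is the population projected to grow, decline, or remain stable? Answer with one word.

R0 = Σ lx·mx = 0 + 0 + 0.96354 + 1.82698 + 0.99199 + 0.22797 = 4.01048
R0 > 1, so the population is growing.

growing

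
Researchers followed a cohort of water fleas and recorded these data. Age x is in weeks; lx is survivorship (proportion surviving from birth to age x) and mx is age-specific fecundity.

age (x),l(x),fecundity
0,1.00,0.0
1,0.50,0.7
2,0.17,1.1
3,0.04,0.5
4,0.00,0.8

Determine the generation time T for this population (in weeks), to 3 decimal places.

lx·mx: 0, 0.35, 0.187, 0.02, 0 → R0 = 0.557
x·lx·mx: 0, 0.35, 0.374, 0.06, 0 → Σ = 0.784
T = 0.784 / 0.557 = 1.40754… → 1.408

1.408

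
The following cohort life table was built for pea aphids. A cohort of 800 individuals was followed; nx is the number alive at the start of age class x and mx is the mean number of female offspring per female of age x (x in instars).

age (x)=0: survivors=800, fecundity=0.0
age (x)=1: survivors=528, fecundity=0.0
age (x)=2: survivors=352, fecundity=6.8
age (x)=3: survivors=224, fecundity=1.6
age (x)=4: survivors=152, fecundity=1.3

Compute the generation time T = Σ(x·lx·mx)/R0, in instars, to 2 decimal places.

2.26

lx = nx/n0 = nx/800: 1, 0.66, 0.44, 0.28, 0.19
lx·mx: 0, 0, 2.992, 0.448, 0.247 → R0 = 3.687
x·lx·mx: 0, 0, 5.984, 1.344, 0.988 → Σ = 8.316
T = 8.316 / 3.687 = 2.255492… → 2.26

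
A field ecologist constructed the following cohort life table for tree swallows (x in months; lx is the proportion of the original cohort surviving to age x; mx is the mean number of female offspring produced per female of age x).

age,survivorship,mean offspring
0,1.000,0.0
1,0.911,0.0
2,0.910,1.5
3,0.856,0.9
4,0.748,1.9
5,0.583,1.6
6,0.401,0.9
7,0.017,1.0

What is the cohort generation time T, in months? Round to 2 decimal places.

lx·mx: 0, 0, 1.365, 0.7704, 1.4212, 0.9328, 0.3609, 0.017 → R0 = 4.8673
x·lx·mx: 0, 0, 2.73, 2.3112, 5.6848, 4.664, 2.1654, 0.119 → Σ = 17.6744
T = 17.6744 / 4.8673 = 3.631253… → 3.63

3.63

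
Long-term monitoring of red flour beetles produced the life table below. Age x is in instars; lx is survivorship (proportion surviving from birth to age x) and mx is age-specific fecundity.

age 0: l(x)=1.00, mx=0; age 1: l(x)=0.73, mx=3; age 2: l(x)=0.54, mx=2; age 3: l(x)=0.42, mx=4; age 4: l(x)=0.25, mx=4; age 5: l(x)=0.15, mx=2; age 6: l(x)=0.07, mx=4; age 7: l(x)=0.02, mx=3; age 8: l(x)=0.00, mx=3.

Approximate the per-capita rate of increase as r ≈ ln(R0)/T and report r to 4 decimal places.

0.7314

R0 = Σ lx·mx = 0 + 2.19 + 1.08 + 1.68 + 1 + 0.3 + 0.28 + 0.06 + 0 = 6.59
Σ x·lx·mx = 16.99; T = 16.99/6.59 = 2.57815…
r ≈ ln(R0)/T = ln(6.59)/2.57815… = 0.731359… → 0.7314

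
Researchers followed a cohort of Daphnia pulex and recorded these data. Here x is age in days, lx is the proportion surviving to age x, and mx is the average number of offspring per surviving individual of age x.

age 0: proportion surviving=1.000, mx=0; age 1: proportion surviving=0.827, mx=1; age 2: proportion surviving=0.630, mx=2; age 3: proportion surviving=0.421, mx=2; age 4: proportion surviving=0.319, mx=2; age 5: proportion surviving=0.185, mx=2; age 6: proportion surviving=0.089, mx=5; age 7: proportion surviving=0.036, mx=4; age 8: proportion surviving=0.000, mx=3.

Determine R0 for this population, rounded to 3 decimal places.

4.526

lx·mx by age: 0, 0.827, 1.26, 0.842, 0.638, 0.37, 0.445, 0.144, 0
R0 = Σ lx·mx = 4.526 → 4.526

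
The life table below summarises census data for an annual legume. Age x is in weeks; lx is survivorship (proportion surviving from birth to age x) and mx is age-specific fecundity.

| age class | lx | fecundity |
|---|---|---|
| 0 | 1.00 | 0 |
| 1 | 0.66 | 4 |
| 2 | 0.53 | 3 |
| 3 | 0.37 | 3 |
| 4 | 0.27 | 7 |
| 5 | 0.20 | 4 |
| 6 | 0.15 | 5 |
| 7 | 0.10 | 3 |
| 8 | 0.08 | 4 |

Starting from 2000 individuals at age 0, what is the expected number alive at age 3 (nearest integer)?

Expected survivors = N0 · l_3 = 2000 × 0.37 = 740 → 740

740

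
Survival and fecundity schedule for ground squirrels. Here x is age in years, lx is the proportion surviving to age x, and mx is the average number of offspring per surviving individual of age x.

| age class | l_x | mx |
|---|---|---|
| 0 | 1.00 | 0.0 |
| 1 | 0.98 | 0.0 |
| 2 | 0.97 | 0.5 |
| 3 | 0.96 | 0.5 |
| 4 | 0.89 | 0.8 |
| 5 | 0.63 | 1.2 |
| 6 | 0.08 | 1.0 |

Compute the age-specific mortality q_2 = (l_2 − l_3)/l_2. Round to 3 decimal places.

0.010

q_2 = (l_2 − l_3) / l_2 = (0.97 − 0.96) / 0.97
     = 0.01 / 0.97 = 0.010309… → 0.010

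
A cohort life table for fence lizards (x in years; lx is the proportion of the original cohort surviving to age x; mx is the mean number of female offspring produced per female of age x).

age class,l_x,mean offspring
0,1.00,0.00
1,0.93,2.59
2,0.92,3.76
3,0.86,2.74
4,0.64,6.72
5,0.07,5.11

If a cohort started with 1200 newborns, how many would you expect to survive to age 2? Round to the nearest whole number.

1104

Expected survivors = N0 · l_2 = 1200 × 0.92 = 1104 → 1104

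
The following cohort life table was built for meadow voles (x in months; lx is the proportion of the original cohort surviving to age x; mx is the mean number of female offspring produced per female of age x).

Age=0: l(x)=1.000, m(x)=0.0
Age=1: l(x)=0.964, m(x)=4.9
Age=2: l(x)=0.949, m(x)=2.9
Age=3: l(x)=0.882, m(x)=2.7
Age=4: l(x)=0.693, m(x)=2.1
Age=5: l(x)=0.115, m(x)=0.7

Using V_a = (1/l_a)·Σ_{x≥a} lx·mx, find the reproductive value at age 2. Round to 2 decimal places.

7.03

lx·mx for x ≥ 2: 2.7521, 2.3814, 1.4553, 0.0805 → sum = 6.6693
V_2 = 6.6693 / l_2 = 6.6693 / 0.949 = 7.027713… → 7.03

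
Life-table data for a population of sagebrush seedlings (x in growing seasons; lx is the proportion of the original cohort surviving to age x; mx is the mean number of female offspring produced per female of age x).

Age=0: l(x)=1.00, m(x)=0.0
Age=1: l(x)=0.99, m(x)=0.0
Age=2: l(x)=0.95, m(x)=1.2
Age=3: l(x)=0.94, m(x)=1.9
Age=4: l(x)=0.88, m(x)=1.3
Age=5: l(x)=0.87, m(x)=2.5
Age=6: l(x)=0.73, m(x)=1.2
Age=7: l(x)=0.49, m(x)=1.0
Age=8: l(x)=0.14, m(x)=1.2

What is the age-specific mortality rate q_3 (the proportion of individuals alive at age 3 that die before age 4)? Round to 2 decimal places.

q_3 = (l_3 − l_4) / l_3 = (0.94 − 0.88) / 0.94
     = 0.06 / 0.94 = 0.06383… → 0.06

0.06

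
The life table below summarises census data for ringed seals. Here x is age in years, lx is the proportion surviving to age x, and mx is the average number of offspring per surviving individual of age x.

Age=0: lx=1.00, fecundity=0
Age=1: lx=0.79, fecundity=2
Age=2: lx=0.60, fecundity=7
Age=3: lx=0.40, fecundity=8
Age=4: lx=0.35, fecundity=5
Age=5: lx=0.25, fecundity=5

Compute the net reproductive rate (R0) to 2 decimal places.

11.98

lx·mx by age: 0, 1.58, 4.2, 3.2, 1.75, 1.25
R0 = Σ lx·mx = 11.98 → 11.98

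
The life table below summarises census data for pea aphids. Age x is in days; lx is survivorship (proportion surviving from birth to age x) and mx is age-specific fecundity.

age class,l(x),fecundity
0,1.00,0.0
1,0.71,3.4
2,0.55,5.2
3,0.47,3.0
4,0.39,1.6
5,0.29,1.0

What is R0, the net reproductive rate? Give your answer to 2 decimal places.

lx·mx by age: 0, 2.414, 2.86, 1.41, 0.624, 0.29
R0 = Σ lx·mx = 7.598 → 7.60

7.60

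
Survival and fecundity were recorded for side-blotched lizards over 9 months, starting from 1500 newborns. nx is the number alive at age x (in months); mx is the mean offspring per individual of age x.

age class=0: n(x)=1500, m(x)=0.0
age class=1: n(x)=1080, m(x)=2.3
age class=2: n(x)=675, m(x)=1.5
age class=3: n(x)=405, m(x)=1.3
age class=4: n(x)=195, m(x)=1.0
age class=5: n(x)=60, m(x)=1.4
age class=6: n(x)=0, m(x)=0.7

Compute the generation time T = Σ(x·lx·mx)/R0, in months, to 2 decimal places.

lx = nx/n0 = nx/1500: 1, 0.72, 0.45, 0.27, 0.13, 0.04, 0
lx·mx: 0, 1.656, 0.675, 0.351, 0.13, 0.056, 0 → R0 = 2.868
x·lx·mx: 0, 1.656, 1.35, 1.053, 0.52, 0.28, 0 → Σ = 4.859
T = 4.859 / 2.868 = 1.694212… → 1.69

1.69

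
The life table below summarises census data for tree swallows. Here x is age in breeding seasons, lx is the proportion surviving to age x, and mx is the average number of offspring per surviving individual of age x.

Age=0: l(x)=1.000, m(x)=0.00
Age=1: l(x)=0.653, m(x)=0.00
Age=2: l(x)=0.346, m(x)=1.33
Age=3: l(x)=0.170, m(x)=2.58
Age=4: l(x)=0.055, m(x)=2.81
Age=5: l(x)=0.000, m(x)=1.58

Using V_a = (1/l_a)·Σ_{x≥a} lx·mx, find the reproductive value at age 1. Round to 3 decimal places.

lx·mx for x ≥ 1: 0, 0.46018, 0.4386, 0.15455, 0 → sum = 1.05333
V_1 = 1.05333 / l_1 = 1.05333 / 0.653 = 1.613063… → 1.613

1.613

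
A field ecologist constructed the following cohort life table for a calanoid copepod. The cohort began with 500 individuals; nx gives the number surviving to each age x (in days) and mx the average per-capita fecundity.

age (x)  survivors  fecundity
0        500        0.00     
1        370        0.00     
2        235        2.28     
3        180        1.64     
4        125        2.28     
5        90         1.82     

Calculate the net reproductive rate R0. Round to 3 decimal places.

2.560

lx = nx/n0 = nx/500: 1, 0.74, 0.47, 0.36, 0.25, 0.18
lx·mx by age: 0, 0, 1.0716, 0.5904, 0.57, 0.3276
R0 = Σ lx·mx = 2.5596 → 2.560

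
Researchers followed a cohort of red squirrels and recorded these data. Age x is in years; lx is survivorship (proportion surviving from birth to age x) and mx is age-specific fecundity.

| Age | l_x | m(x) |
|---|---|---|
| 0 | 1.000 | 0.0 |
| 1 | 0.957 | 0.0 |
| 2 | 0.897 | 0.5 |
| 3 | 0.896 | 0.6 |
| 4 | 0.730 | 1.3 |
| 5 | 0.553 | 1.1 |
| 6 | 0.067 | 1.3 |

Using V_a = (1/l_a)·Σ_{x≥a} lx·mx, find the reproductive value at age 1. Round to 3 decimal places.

lx·mx for x ≥ 1: 0, 0.4485, 0.5376, 0.949, 0.6083, 0.0871 → sum = 2.6305
V_1 = 2.6305 / l_1 = 2.6305 / 0.957 = 2.748694… → 2.749

2.749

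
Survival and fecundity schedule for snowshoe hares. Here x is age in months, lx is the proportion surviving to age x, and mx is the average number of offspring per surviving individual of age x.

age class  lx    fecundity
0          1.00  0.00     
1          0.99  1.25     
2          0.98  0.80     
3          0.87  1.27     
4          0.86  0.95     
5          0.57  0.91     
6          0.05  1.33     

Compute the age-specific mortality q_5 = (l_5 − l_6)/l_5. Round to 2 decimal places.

0.91

q_5 = (l_5 − l_6) / l_5 = (0.57 − 0.05) / 0.57
     = 0.52 / 0.57 = 0.912281… → 0.91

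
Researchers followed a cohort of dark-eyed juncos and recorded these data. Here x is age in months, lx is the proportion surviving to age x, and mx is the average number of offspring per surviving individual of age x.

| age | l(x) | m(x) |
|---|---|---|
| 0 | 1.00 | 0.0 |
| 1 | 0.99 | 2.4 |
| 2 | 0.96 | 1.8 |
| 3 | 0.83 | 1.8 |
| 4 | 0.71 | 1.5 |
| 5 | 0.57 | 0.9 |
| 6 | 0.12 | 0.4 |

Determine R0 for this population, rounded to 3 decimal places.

7.224

lx·mx by age: 0, 2.376, 1.728, 1.494, 1.065, 0.513, 0.048
R0 = Σ lx·mx = 7.224 → 7.224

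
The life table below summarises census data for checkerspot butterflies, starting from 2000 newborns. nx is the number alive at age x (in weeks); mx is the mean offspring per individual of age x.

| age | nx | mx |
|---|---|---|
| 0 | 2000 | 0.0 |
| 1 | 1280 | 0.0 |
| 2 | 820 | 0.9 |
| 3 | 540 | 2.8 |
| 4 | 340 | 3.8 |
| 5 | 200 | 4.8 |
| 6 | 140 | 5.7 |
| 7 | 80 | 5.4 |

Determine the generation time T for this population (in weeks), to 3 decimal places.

4.151

lx = nx/n0 = nx/2000: 1, 0.64, 0.41, 0.27, 0.17, 0.1, 0.07, 0.04
lx·mx: 0, 0, 0.369, 0.756, 0.646, 0.48, 0.399, 0.216 → R0 = 2.866
x·lx·mx: 0, 0, 0.738, 2.268, 2.584, 2.4, 2.394, 1.512 → Σ = 11.896
T = 11.896 / 2.866 = 4.150733… → 4.151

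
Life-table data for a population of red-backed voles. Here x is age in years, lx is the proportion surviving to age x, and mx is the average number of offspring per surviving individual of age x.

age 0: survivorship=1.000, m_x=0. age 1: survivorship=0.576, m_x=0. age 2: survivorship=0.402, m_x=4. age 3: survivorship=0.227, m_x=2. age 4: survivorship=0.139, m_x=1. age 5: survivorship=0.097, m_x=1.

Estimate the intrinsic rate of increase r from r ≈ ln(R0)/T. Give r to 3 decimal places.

R0 = Σ lx·mx = 0 + 0 + 1.608 + 0.454 + 0.139 + 0.097 = 2.298
Σ x·lx·mx = 5.619; T = 5.619/2.298 = 2.44517…
r ≈ ln(R0)/T = ln(2.298)/2.44517… = 0.34028… → 0.340

0.340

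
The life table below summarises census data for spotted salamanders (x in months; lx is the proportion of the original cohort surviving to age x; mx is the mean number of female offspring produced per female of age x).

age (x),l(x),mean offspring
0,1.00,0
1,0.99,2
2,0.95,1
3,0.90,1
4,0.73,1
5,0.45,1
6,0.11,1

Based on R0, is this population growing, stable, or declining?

R0 = Σ lx·mx = 0 + 1.98 + 0.95 + 0.9 + 0.73 + 0.45 + 0.11 = 5.12
R0 > 1, so the population is growing.

growing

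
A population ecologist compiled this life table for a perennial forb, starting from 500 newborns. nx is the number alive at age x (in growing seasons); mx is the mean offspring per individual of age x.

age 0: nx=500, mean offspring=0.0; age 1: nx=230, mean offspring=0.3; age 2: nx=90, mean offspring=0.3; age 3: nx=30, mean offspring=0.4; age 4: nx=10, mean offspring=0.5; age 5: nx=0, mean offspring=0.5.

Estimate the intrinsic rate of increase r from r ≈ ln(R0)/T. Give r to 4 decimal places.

-0.9389

lx = nx/n0 = nx/500: 1, 0.46, 0.18, 0.06, 0.02, 0
R0 = Σ lx·mx = 0 + 0.138 + 0.054 + 0.024 + 0.01 + 0 = 0.226
Σ x·lx·mx = 0.358; T = 0.358/0.226 = 1.58407…
r ≈ ln(R0)/T = ln(0.226)/1.58407… = -0.93886… → -0.9389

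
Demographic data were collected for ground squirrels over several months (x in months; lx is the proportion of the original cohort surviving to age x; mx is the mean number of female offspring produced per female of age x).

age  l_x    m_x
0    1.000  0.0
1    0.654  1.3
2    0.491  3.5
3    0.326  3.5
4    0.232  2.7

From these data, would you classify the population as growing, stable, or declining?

R0 = Σ lx·mx = 0 + 0.8502 + 1.7185 + 1.141 + 0.6264 = 4.3361
R0 > 1, so the population is growing.

growing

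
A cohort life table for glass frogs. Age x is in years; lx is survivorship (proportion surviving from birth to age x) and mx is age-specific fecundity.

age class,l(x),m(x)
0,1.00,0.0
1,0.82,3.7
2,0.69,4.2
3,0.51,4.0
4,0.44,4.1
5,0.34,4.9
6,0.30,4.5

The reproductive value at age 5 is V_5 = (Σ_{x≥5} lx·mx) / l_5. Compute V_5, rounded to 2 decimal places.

8.87

lx·mx for x ≥ 5: 1.666, 1.35 → sum = 3.016
V_5 = 3.016 / l_5 = 3.016 / 0.34 = 8.870588… → 8.87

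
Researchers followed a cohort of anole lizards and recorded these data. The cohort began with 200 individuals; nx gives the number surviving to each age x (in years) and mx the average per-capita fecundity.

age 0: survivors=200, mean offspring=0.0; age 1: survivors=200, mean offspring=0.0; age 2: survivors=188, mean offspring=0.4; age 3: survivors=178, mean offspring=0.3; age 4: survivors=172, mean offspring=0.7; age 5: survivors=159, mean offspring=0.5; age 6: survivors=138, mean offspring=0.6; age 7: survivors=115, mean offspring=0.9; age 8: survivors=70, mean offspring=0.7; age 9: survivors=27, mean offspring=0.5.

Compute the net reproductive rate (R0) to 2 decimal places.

lx = nx/n0 = nx/200: 1, 1, 0.94, 0.89, 0.86, 0.795, 0.69, 0.575, 0.35, 0.135
lx·mx by age: 0, 0, 0.376, 0.267, 0.602, 0.3975, 0.414, 0.5175, 0.245, 0.0675
R0 = Σ lx·mx = 2.8865 → 2.89

2.89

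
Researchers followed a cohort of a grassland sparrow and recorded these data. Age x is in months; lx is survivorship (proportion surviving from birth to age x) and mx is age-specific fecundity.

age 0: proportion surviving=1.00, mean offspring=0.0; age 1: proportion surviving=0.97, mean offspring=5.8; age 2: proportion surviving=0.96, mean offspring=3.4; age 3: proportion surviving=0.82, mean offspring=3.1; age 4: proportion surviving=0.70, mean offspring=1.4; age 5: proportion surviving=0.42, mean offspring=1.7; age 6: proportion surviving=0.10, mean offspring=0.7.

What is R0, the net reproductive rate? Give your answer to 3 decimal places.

lx·mx by age: 0, 5.626, 3.264, 2.542, 0.98, 0.714, 0.07
R0 = Σ lx·mx = 13.196 → 13.196

13.196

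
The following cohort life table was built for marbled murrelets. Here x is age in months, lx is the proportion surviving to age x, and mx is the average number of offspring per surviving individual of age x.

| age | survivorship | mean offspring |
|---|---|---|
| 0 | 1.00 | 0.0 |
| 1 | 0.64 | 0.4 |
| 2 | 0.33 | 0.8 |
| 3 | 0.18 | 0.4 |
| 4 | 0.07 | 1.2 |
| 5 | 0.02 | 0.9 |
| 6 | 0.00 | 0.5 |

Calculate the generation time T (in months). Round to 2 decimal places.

2.05

lx·mx: 0, 0.256, 0.264, 0.072, 0.084, 0.018, 0 → R0 = 0.694
x·lx·mx: 0, 0.256, 0.528, 0.216, 0.336, 0.09, 0 → Σ = 1.426
T = 1.426 / 0.694 = 2.054755… → 2.05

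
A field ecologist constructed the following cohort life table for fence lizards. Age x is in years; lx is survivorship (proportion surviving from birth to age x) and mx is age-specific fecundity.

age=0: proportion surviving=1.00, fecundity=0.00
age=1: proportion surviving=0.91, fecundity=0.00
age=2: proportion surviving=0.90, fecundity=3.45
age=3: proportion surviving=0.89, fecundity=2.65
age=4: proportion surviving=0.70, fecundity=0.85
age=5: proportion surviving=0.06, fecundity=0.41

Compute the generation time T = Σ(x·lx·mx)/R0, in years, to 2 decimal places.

2.60

lx·mx: 0, 0, 3.105, 2.3585, 0.595, 0.0246 → R0 = 6.0831
x·lx·mx: 0, 0, 6.21, 7.0755, 2.38, 0.123 → Σ = 15.7885
T = 15.7885 / 6.0831 = 2.595469… → 2.60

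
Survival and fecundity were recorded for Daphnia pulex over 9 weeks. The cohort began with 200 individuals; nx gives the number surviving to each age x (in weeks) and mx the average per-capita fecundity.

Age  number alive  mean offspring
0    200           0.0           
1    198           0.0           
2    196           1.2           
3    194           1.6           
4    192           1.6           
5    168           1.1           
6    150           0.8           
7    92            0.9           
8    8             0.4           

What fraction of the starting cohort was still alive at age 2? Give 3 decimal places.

0.980

l_2 = n_2/n_0 = 196/200 = 0.98 → 0.980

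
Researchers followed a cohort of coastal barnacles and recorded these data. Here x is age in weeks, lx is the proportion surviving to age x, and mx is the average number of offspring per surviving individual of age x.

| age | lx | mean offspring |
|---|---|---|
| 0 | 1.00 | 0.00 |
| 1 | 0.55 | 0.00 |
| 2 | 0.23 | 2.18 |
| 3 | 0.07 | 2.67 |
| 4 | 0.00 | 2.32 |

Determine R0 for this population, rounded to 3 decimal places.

0.688

lx·mx by age: 0, 0, 0.5014, 0.1869, 0
R0 = Σ lx·mx = 0.6883 → 0.688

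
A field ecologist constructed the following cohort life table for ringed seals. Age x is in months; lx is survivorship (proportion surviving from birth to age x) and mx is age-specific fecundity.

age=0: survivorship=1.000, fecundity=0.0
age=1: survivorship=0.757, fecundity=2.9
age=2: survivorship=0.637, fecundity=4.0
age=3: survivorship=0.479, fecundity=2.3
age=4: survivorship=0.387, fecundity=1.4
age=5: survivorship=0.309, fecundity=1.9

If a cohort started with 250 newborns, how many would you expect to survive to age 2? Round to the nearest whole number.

Expected survivors = N0 · l_2 = 250 × 0.637 = 159.25 → 159

159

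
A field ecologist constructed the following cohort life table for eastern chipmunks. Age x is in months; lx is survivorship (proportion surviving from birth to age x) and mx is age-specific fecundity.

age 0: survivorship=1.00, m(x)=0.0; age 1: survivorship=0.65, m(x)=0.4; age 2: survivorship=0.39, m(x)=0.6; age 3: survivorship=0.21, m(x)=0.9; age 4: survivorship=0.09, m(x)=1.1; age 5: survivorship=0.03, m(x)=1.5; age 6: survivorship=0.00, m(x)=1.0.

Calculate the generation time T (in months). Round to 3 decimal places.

2.317

lx·mx: 0, 0.26, 0.234, 0.189, 0.099, 0.045, 0 → R0 = 0.827
x·lx·mx: 0, 0.26, 0.468, 0.567, 0.396, 0.225, 0 → Σ = 1.916
T = 1.916 / 0.827 = 2.316808… → 2.317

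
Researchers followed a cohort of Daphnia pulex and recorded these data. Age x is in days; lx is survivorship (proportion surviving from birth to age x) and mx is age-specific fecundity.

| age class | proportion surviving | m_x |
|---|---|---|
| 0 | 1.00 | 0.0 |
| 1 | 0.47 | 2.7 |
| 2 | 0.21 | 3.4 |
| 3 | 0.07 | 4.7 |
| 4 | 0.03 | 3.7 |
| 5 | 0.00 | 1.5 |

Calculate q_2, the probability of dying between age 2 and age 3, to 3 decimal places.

0.667

q_2 = (l_2 − l_3) / l_2 = (0.21 − 0.07) / 0.21
     = 0.14 / 0.21 = 0.666667… → 0.667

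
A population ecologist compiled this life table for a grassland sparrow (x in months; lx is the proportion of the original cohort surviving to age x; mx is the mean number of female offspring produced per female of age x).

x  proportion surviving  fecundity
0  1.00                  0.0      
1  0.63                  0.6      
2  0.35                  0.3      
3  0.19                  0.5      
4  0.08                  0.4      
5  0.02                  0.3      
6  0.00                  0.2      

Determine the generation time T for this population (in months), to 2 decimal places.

lx·mx: 0, 0.378, 0.105, 0.095, 0.032, 0.006, 0 → R0 = 0.616
x·lx·mx: 0, 0.378, 0.21, 0.285, 0.128, 0.03, 0 → Σ = 1.031
T = 1.031 / 0.616 = 1.673701… → 1.67

1.67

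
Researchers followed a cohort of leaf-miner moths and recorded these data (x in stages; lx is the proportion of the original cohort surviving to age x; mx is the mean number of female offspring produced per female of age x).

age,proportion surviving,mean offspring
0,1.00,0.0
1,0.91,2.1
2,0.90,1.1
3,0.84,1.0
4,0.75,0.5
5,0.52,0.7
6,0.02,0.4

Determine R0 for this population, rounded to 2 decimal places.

4.49

lx·mx by age: 0, 1.911, 0.99, 0.84, 0.375, 0.364, 0.008
R0 = Σ lx·mx = 4.488 → 4.49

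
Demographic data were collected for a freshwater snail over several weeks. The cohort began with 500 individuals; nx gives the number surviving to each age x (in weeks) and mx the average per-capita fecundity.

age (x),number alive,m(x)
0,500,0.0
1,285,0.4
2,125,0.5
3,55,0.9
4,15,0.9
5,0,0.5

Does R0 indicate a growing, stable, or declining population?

lx = nx/n0 = nx/500: 1, 0.57, 0.25, 0.11, 0.03, 0
R0 = Σ lx·mx = 0 + 0.228 + 0.125 + 0.099 + 0.027 + 0 = 0.479
R0 < 1, so the population is declining.

declining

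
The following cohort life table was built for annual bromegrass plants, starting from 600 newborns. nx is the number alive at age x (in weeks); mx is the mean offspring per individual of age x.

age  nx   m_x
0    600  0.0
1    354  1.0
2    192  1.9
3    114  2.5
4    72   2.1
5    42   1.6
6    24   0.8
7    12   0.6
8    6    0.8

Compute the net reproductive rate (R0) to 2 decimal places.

2.09

lx = nx/n0 = nx/600: 1, 0.59, 0.32, 0.19, 0.12, 0.07, 0.04, 0.02, 0.01
lx·mx by age: 0, 0.59, 0.608, 0.475, 0.252, 0.112, 0.032, 0.012, 0.008
R0 = Σ lx·mx = 2.089 → 2.09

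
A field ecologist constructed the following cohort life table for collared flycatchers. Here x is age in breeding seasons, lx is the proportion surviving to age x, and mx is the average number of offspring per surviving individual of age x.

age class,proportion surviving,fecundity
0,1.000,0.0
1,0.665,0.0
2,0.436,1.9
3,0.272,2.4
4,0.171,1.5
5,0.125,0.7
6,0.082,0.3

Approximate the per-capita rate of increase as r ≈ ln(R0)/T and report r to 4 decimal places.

0.2177

R0 = Σ lx·mx = 0 + 0 + 0.8284 + 0.6528 + 0.2565 + 0.0875 + 0.0246 = 1.8498
Σ x·lx·mx = 5.2263; T = 5.2263/1.8498 = 2.82533…
r ≈ ln(R0)/T = ln(1.8498)/2.82533… = 0.217701… → 0.2177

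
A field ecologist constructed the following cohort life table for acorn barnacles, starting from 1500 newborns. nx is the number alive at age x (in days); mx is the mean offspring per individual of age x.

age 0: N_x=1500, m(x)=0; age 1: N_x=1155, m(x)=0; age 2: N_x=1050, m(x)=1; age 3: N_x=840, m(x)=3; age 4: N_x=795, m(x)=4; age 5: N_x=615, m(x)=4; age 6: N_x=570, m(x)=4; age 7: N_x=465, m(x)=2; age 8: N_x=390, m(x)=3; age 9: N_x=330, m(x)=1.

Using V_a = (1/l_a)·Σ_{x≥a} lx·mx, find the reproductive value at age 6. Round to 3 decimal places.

8.263

lx = nx/n0 = nx/1500: 1, 0.77, 0.7, 0.56, 0.53, 0.41, 0.38, 0.31, 0.26, 0.22
lx·mx for x ≥ 6: 1.52, 0.62, 0.78, 0.22 → sum = 3.14
V_6 = 3.14 / l_6 = 3.14 / 0.38 = 8.263158… → 8.263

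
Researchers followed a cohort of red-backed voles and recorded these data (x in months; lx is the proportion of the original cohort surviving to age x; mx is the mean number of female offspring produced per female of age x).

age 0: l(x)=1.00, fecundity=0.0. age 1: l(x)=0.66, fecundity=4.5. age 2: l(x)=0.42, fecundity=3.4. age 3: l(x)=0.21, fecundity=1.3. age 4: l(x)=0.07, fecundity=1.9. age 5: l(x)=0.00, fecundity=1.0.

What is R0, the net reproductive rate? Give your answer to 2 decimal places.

4.80

lx·mx by age: 0, 2.97, 1.428, 0.273, 0.133, 0
R0 = Σ lx·mx = 4.804 → 4.80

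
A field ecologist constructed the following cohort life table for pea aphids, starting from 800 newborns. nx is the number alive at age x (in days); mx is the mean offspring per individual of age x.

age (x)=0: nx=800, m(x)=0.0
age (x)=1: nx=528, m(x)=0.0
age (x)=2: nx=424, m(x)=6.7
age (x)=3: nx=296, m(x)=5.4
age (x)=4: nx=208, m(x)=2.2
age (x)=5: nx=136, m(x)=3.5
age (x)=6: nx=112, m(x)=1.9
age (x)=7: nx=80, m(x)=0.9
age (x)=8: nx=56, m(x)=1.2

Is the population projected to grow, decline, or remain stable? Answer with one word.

lx = nx/n0 = nx/800: 1, 0.66, 0.53, 0.37, 0.26, 0.17, 0.14, 0.1, 0.07
R0 = Σ lx·mx = 0 + 0 + 3.551 + 1.998 + 0.572 + 0.595 + 0.266 + 0.09 + 0.084 = 7.156
R0 > 1, so the population is growing.

growing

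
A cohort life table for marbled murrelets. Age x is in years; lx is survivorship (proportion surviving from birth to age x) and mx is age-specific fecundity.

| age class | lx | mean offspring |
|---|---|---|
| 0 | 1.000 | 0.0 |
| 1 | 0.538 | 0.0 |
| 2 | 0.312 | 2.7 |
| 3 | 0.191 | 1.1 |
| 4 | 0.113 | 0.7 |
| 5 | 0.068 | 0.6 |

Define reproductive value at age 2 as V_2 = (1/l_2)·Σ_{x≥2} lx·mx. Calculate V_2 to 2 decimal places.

3.76

lx·mx for x ≥ 2: 0.8424, 0.2101, 0.0791, 0.0408 → sum = 1.1724
V_2 = 1.1724 / l_2 = 1.1724 / 0.312 = 3.757692… → 3.76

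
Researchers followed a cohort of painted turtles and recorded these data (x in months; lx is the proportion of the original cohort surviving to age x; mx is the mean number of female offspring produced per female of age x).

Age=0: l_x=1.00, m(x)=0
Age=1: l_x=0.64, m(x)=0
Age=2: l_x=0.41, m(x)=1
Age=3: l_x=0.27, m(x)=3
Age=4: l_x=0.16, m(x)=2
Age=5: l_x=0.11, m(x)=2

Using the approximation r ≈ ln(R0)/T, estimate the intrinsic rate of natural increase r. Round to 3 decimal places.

R0 = Σ lx·mx = 0 + 0 + 0.41 + 0.81 + 0.32 + 0.22 = 1.76
Σ x·lx·mx = 5.63; T = 5.63/1.76 = 3.19886…
r ≈ ln(R0)/T = ln(1.76)/3.19886… = 0.17672… → 0.177

0.177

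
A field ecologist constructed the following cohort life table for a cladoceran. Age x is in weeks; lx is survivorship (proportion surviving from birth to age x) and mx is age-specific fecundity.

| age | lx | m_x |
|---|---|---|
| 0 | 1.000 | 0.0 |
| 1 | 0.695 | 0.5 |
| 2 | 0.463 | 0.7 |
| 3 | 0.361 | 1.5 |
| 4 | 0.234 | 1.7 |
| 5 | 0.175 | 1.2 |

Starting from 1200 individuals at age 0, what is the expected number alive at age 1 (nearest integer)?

Expected survivors = N0 · l_1 = 1200 × 0.695 = 834 → 834

834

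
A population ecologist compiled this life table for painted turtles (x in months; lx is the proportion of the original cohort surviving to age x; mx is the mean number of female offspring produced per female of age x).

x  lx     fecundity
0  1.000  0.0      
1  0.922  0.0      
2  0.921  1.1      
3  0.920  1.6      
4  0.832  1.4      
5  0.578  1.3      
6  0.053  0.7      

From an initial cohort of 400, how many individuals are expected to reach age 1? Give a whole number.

369

Expected survivors = N0 · l_1 = 400 × 0.922 = 368.8 → 369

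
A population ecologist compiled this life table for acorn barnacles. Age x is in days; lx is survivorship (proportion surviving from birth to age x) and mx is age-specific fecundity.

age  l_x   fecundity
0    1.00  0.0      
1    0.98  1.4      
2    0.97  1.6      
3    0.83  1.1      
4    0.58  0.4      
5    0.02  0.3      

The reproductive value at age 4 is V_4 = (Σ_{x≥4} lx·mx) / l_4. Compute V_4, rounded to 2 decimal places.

0.41

lx·mx for x ≥ 4: 0.232, 0.006 → sum = 0.238
V_4 = 0.238 / l_4 = 0.238 / 0.58 = 0.410345… → 0.41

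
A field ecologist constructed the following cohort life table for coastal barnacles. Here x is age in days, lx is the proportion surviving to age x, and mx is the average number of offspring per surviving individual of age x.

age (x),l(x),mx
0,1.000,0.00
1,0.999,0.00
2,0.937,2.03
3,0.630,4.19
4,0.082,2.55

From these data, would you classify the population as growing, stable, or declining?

growing

R0 = Σ lx·mx = 0 + 0 + 1.90211 + 2.6397 + 0.2091 = 4.75091
R0 > 1, so the population is growing.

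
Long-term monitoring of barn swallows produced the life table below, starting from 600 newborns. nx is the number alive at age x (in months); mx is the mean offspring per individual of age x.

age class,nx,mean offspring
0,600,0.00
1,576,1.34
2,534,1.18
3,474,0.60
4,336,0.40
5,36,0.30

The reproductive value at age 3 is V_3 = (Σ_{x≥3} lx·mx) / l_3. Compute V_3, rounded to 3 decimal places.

0.906

lx = nx/n0 = nx/600: 1, 0.96, 0.89, 0.79, 0.56, 0.06
lx·mx for x ≥ 3: 0.474, 0.224, 0.018 → sum = 0.716
V_3 = 0.716 / l_3 = 0.716 / 0.79 = 0.906329… → 0.906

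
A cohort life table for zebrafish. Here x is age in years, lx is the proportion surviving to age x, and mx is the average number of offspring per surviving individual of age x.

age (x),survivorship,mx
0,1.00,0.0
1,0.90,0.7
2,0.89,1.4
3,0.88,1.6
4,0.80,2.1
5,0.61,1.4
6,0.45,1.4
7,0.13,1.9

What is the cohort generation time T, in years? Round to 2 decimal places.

lx·mx: 0, 0.63, 1.246, 1.408, 1.68, 0.854, 0.63, 0.247 → R0 = 6.695
x·lx·mx: 0, 0.63, 2.492, 4.224, 6.72, 4.27, 3.78, 1.729 → Σ = 23.845
T = 23.845 / 6.695 = 3.561613… → 3.56

3.56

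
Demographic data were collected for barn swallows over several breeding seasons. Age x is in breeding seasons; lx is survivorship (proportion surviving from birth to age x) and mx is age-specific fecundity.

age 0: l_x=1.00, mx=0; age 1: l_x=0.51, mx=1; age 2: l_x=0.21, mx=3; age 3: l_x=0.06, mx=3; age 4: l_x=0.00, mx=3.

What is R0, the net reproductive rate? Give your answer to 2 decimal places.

lx·mx by age: 0, 0.51, 0.63, 0.18, 0
R0 = Σ lx·mx = 1.32 → 1.32

1.32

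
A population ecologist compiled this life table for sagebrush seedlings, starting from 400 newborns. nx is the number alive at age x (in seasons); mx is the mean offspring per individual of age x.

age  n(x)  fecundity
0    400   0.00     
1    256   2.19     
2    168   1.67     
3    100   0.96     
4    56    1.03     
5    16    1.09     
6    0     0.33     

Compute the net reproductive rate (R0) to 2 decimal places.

lx = nx/n0 = nx/400: 1, 0.64, 0.42, 0.25, 0.14, 0.04, 0
lx·mx by age: 0, 1.4016, 0.7014, 0.24, 0.1442, 0.0436, 0
R0 = Σ lx·mx = 2.5308 → 2.53

2.53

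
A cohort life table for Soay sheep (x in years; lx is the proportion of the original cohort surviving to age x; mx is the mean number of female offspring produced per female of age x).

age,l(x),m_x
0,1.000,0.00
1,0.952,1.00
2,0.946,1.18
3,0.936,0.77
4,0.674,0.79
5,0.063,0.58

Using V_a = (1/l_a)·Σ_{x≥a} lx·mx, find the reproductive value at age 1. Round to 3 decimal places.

lx·mx for x ≥ 1: 0.952, 1.11628, 0.72072, 0.53246, 0.03654 → sum = 3.358
V_1 = 3.358 / l_1 = 3.358 / 0.952 = 3.527311… → 3.527

3.527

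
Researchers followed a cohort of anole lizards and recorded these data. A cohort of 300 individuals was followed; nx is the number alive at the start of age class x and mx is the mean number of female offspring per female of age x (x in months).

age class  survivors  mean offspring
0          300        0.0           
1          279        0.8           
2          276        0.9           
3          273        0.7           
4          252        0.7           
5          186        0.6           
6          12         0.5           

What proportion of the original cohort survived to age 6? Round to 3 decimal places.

0.040

l_6 = n_6/n_0 = 12/300 = 0.04 → 0.040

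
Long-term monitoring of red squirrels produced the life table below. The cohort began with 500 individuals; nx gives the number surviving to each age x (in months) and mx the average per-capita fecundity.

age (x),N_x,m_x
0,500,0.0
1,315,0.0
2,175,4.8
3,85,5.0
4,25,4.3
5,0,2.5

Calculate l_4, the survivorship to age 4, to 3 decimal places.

0.050

l_4 = n_4/n_0 = 25/500 = 0.05 → 0.050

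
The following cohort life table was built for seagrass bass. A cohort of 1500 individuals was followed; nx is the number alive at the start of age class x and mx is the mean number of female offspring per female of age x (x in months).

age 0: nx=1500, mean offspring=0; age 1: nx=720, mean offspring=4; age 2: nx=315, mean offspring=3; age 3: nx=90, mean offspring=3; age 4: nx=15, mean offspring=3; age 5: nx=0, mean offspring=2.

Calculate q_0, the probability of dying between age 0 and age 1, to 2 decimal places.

lx = nx/n0 = nx/1500: 1, 0.48, 0.21, 0.06, 0.01, 0
q_0 = (l_0 − l_1) / l_0 = (1 − 0.48) / 1
     = 0.52 / 1 = 0.52 → 0.52

0.52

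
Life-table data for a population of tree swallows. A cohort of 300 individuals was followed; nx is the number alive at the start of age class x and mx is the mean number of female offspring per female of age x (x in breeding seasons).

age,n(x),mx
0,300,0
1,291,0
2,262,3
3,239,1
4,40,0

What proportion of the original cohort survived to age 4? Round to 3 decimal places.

0.133

l_4 = n_4/n_0 = 40/300 = 0.133333… → 0.133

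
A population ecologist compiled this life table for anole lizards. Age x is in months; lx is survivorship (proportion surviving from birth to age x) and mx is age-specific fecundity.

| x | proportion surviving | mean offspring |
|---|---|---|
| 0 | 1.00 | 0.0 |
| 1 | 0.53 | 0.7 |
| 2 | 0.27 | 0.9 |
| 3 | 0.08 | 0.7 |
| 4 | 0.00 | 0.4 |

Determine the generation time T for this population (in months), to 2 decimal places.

1.53

lx·mx: 0, 0.371, 0.243, 0.056, 0 → R0 = 0.67
x·lx·mx: 0, 0.371, 0.486, 0.168, 0 → Σ = 1.025
T = 1.025 / 0.67 = 1.529851… → 1.53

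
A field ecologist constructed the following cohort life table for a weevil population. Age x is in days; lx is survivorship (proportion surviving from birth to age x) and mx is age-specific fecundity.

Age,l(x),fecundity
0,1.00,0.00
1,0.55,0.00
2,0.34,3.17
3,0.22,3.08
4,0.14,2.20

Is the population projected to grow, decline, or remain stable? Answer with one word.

R0 = Σ lx·mx = 0 + 0 + 1.0778 + 0.6776 + 0.308 = 2.0634
R0 > 1, so the population is growing.

growing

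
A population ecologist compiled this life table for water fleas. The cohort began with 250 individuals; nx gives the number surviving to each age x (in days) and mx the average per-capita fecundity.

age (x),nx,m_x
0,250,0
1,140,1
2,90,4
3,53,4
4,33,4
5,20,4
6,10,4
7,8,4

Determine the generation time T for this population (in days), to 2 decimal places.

2.90

lx = nx/n0 = nx/250: 1, 0.56, 0.36, 0.212, 0.132, 0.08, 0.04, 0.032
lx·mx: 0, 0.56, 1.44, 0.848, 0.528, 0.32, 0.16, 0.128 → R0 = 3.984
x·lx·mx: 0, 0.56, 2.88, 2.544, 2.112, 1.6, 0.96, 0.896 → Σ = 11.552
T = 11.552 / 3.984 = 2.899598… → 2.90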